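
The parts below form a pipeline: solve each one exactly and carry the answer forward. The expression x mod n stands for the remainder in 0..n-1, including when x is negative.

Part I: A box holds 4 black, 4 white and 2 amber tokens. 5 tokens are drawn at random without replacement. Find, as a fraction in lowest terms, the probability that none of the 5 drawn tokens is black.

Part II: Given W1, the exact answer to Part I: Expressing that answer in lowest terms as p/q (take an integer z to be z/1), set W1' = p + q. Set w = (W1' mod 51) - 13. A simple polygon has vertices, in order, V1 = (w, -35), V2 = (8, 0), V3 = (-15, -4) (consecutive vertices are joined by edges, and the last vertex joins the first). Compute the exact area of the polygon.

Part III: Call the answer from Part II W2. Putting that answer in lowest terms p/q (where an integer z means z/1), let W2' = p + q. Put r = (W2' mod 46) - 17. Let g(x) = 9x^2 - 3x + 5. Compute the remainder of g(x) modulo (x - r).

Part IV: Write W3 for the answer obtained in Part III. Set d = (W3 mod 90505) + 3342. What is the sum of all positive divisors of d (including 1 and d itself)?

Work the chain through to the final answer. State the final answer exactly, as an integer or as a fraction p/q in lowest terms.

4104

Part I: total draws C(10,5) = 252; favorable C(6,5) = 6; P = 1/42; answer 1/42
Part II: W1 = 1/42; threaded value p + q = 43; w = 30; cross terms: (30*0 - 8*-35)=280, (8*-4 - -15*0)=-32, (-15*-35 - 30*-4)=645; twice the area = |893| = 893; area = 893/2; answer 893/2
Part III: W2 = 893/2; threaded value p + q = 895; r = 4; remainder = value at the root: 9*(4)^2 - 3*(4)^1 + 5 = (144) + (-12) + (5) = 137; answer 137
Part IV: W3 = 137; d = 3479; 3479 = 7^2 * 71; sigma = (1 + 7 + 49) * (1 + 71) = 57 * 72 = 4104; answer 4104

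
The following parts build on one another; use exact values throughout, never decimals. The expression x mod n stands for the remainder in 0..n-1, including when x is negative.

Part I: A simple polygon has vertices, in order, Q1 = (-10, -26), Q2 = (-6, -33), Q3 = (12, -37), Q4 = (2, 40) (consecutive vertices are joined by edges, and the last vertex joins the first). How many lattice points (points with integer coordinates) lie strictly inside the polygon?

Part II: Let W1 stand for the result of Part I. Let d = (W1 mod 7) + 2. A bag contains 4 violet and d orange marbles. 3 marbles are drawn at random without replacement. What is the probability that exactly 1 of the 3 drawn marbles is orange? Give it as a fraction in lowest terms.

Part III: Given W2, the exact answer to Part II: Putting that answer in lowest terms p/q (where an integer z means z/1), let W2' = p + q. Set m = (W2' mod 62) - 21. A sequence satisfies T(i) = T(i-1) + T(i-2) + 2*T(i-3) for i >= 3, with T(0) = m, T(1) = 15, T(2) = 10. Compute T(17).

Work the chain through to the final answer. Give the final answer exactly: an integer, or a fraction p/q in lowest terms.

430662

Part I: cross terms: (-10*-33 - -6*-26)=174, (-6*-37 - 12*-33)=618, (12*40 - 2*-37)=554, (2*-26 - -10*40)=348; twice the area = |1694| = 1694; area = 847; boundary points = 1 + 2 + 1 + 6 = 10; strictly interior points = area - boundary/2 + 1 = 843; answer 843
Part II: W1 = 843; d = 5; total draws C(9,3) = 84; favorable C(5,1)*C(4,2) = 30; P = 5/14; answer 5/14
Part III: W2 = 5/14; threaded value p + q = 19; m = -2; T(3) = 1*(10) + 1*(15) + 2*(-2) = 21; iterating: T(3)=21, T(4)=61, T(5)=102, T(6)=205, T(7)=429, T(8)=838, T(9)=1677, T(10)=3373, T(11)=6726, T(12)=13453, T(13)=26925, T(14)=53830, T(15)=107661, T(16)=215341, T(17)=430662; answer 430662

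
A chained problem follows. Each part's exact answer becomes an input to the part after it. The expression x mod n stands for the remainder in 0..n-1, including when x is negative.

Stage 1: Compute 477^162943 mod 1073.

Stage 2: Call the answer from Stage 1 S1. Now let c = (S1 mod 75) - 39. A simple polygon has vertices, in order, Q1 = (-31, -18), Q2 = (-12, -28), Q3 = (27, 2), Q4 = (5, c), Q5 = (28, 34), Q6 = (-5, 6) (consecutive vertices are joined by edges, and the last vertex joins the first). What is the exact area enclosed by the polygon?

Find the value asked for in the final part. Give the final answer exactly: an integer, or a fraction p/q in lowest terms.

Stage 1: squarings mod 1073: 477^1=477, 477^2=53, 477^4=663, 477^8=712, 477^16=488, 477^32=1011, 477^64=625, 477^128=53, 477^256=663, 477^512=712, 477^1024=488, 477^2048=1011, 477^4096=625, 477^8192=53, 477^16384=663, 477^32768=712, 477^65536=488, 477^131072=1011; 477^162943 = 477^1 * 477^2 * 477^4 * 477^8 * 477^16 * 477^32 * 477^64 * 477^1024 * 477^2048 * 477^4096 * 477^8192 * 477^16384 * 477^131072 = 932 (mod 1073); answer 932
Stage 2: S1 = 932; c = -7; cross terms: (-31*-28 - -12*-18)=652, (-12*2 - 27*-28)=732, (27*-7 - 5*2)=-199, (5*34 - 28*-7)=366, (28*6 - -5*34)=338, (-5*-18 - -31*6)=276; twice the area = |2165| = 2165; area = 2165/2; answer 2165/2

2165/2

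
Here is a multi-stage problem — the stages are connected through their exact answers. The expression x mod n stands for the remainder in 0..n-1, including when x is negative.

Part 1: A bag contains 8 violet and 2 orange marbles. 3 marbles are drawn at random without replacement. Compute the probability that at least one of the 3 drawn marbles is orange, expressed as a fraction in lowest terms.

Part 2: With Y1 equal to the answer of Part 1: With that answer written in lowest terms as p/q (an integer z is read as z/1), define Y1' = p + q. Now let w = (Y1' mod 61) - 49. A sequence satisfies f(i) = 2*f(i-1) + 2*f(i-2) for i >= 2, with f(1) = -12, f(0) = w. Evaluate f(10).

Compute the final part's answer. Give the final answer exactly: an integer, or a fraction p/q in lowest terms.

-207552

Part 1: total draws C(10,3) = 120; complement C(8,3) = 56; favorable 120 - 56 = 64; P = 8/15; answer 8/15
Part 2: Y1 = 8/15; threaded value p + q = 23; w = -26; f(2) = 2*(-12) + 2*(-26) = -76; iterating: f(2)=-76, f(3)=-176, f(4)=-504, f(5)=-1360, f(6)=-3728, f(7)=-10176, f(8)=-27808, f(9)=-75968, f(10)=-207552; answer -207552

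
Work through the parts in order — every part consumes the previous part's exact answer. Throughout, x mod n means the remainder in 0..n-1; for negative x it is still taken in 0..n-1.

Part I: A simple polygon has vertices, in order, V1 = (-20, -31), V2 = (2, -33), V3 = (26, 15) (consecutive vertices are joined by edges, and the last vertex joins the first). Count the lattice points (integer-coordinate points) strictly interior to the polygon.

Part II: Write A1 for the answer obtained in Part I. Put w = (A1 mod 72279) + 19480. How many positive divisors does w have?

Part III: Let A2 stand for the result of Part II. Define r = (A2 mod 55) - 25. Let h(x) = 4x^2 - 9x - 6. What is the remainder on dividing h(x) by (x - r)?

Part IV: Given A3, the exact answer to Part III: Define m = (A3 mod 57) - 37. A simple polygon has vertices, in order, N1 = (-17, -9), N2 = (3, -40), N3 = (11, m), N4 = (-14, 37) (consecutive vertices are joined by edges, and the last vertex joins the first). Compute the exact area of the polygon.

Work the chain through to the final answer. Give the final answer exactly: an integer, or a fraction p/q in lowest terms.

2309/2

Part I: cross terms: (-20*-33 - 2*-31)=722, (2*15 - 26*-33)=888, (26*-31 - -20*15)=-506; twice the area = |1104| = 1104; area = 552; boundary points = 2 + 24 + 46 = 72; strictly interior points = area - boundary/2 + 1 = 517; answer 517
Part II: A1 = 517; w = 19997; 19997 is prime, so its only divisors are 1 and 19997; count = 2; answer 2
Part III: A2 = 2; r = -23; remainder = value at the root: 4*(-23)^2 - 9*(-23)^1 - 6 = (2116) + (207) + (-6) = 2317; answer 2317
Part IV: A3 = 2317; m = 0; cross terms: (-17*-40 - 3*-9)=707, (3*0 - 11*-40)=440, (11*37 - -14*0)=407, (-14*-9 - -17*37)=755; twice the area = |2309| = 2309; area = 2309/2; answer 2309/2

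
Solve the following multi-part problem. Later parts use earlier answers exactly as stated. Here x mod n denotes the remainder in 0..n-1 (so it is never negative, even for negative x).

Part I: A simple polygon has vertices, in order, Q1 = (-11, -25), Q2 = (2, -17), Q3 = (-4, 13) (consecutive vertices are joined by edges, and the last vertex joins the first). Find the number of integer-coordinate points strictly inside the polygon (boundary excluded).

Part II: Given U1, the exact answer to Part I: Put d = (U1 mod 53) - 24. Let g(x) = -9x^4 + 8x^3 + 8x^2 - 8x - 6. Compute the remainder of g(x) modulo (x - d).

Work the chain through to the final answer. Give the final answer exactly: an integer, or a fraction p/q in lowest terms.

-1500646

Part I: cross terms: (-11*-17 - 2*-25)=237, (2*13 - -4*-17)=-42, (-4*-25 - -11*13)=243; twice the area = |438| = 438; area = 219; boundary points = 1 + 6 + 1 = 8; strictly interior points = area - boundary/2 + 1 = 216; answer 216
Part II: U1 = 216; d = -20; remainder = value at the root: -9*(-20)^4 + 8*(-20)^3 + 8*(-20)^2 - 8*(-20)^1 - 6 = (-1440000) + (-64000) + (3200) + (160) + (-6) = -1500646; answer -1500646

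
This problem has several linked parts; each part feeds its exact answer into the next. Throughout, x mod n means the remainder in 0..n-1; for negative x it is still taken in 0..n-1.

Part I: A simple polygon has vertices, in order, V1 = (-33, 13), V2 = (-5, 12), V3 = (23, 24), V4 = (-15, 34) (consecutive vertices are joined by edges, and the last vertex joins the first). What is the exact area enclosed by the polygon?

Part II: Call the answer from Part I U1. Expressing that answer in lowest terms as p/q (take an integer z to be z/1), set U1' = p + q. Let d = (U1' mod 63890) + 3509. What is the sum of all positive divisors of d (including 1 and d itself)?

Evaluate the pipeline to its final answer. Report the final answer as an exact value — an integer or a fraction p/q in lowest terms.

4332

Part I: cross terms: (-33*12 - -5*13)=-331, (-5*24 - 23*12)=-396, (23*34 - -15*24)=1142, (-15*13 - -33*34)=927; twice the area = |1342| = 1342; area = 671; answer 671
Part II: U1 = 671; threaded value p + q = 672; d = 4181; 4181 = 37 * 113; sigma = (1 + 37) * (1 + 113) = 38 * 114 = 4332; answer 4332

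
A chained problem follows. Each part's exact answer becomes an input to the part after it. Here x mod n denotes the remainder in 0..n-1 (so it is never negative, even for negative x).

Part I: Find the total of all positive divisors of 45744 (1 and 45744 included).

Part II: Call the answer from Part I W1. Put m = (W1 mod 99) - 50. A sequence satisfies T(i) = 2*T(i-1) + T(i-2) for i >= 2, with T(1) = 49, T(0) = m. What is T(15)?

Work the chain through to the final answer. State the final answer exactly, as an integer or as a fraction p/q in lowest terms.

12787505

Part I: 45744 = 2^4 * 3 * 953; sigma = (1 + 2 + 4 + 8 + 16) * (1 + 3) * (1 + 953) = 31 * 4 * 954 = 118296; answer 118296
Part II: W1 = 118296; m = 40; T(2) = 2*(49) + 1*(40) = 138; iterating: T(2)=138, T(3)=325, T(4)=788, T(5)=1901, T(6)=4590, T(7)=11081, T(8)=26752, T(9)=64585, T(10)=155922, T(11)=376429, T(12)=908780, T(13)=2193989, T(14)=5296758, T(15)=12787505; answer 12787505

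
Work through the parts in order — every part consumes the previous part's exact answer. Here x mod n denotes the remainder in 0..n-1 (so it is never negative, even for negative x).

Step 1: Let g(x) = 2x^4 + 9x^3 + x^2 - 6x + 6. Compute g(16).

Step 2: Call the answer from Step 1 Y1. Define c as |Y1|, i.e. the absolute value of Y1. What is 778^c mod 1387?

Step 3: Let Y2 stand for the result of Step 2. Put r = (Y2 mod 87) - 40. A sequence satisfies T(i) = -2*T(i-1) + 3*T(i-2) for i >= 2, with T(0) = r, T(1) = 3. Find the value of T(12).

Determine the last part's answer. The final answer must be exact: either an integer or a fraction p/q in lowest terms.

Step 1: 2*(16)^4 + 9*(16)^3 + 1*(16)^2 - 6*(16)^1 + 6 = (131072) + (36864) + (256) + (-96) + (6) = 168102; answer 168102
Step 2: Y1 = 168102; c = 168102; squarings mod 1387: 778^1=778, 778^2=552, 778^4=951, 778^8=77, 778^16=381, 778^32=913, 778^64=1369, 778^128=324, 778^256=951, 778^512=77, 778^1024=381, 778^2048=913, 778^4096=1369, 778^8192=324, 778^16384=951, 778^32768=77, 778^65536=381, 778^131072=913; 778^168102 = 778^2 * 778^4 * 778^32 * 778^128 * 778^4096 * 778^32768 * 778^131072 = 875 (mod 1387); answer 875
Step 3: Y2 = 875; r = -35; T(2) = -2*(3) + 3*(-35) = -111; iterating: T(2)=-111, T(3)=231, T(4)=-795, T(5)=2283, T(6)=-6951, T(7)=20751, T(8)=-62355, T(9)=186963, T(10)=-560991, T(11)=1682871, T(12)=-5048715; answer -5048715

-5048715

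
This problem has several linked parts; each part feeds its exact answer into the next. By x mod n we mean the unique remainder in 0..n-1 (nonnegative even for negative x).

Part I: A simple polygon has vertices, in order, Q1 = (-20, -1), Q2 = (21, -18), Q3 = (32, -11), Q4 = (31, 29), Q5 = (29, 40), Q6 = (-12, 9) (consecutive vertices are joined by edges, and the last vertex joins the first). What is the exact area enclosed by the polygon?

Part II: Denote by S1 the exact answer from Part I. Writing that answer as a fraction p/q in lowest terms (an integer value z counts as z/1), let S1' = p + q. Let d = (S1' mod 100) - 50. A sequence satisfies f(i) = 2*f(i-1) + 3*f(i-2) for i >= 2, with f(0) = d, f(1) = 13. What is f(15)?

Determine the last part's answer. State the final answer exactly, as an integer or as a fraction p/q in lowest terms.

Part I: cross terms: (-20*-18 - 21*-1)=381, (21*-11 - 32*-18)=345, (32*29 - 31*-11)=1269, (31*40 - 29*29)=399, (29*9 - -12*40)=741, (-12*-1 - -20*9)=192; twice the area = |3327| = 3327; area = 3327/2; answer 3327/2
Part II: S1 = 3327/2; threaded value p + q = 3329; d = -21; f(2) = 2*(13) + 3*(-21) = -37; iterating: f(2)=-37, f(3)=-35, f(4)=-181, f(5)=-467, f(6)=-1477, f(7)=-4355, f(8)=-13141, f(9)=-39347, f(10)=-118117, f(11)=-354275, f(12)=-1062901, f(13)=-3188627, f(14)=-9565957, f(15)=-28697795; answer -28697795

-28697795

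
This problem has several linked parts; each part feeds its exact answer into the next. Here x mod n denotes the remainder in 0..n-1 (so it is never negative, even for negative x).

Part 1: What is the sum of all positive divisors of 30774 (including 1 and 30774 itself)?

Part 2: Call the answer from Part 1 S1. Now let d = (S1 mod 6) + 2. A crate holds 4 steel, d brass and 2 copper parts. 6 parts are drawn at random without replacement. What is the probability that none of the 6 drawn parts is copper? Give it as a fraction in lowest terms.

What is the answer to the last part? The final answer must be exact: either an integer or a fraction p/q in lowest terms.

Part 1: 30774 = 2 * 3 * 23 * 223; sigma = (1 + 2) * (1 + 3) * (1 + 23) * (1 + 223) = 3 * 4 * 24 * 224 = 64512; answer 64512
Part 2: S1 = 64512; d = 2; total draws C(8,6) = 28; favorable C(6,6) = 1; P = 1/28; answer 1/28

1/28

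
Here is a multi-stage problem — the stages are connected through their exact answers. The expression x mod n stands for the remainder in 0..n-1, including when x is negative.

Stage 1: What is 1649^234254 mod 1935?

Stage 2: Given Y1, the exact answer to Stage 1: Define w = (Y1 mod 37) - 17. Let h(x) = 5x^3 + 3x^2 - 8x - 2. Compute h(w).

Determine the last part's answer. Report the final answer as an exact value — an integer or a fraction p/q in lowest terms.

-1514

Stage 1: squarings mod 1935: 1649^1=1649, 1649^2=526, 1649^4=1906, 1649^8=841, 1649^16=1006, 1649^32=31, 1649^64=961, 1649^128=526, 1649^256=1906, 1649^512=841, 1649^1024=1006, 1649^2048=31, 1649^4096=961, 1649^8192=526, 1649^16384=1906, 1649^32768=841, 1649^65536=1006, 1649^131072=31; 1649^234254 = 1649^2 * 1649^4 * 1649^8 * 1649^256 * 1649^512 * 1649^4096 * 1649^32768 * 1649^65536 * 1649^131072 = 1786 (mod 1935); answer 1786
Stage 2: Y1 = 1786; w = -7; 5*(-7)^3 + 3*(-7)^2 - 8*(-7)^1 - 2 = (-1715) + (147) + (56) + (-2) = -1514; answer -1514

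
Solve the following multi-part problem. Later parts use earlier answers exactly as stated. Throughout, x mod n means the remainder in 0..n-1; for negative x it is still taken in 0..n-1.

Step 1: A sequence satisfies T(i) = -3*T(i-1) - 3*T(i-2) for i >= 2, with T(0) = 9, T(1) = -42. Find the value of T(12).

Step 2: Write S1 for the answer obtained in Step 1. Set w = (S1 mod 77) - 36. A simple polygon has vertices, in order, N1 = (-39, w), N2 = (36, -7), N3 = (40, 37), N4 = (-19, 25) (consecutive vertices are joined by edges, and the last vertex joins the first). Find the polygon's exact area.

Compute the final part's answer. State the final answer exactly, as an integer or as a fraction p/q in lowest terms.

5663/2

Step 1: T(2) = -3*(-42) - 3*(9) = 99; iterating: T(2)=99, T(3)=-171, T(4)=216, T(5)=-135, T(6)=-243, T(7)=1134, T(8)=-2673, T(9)=4617, T(10)=-5832, T(11)=3645, T(12)=6561; answer 6561
Step 2: S1 = 6561; w = -20; cross terms: (-39*-7 - 36*-20)=993, (36*37 - 40*-7)=1612, (40*25 - -19*37)=1703, (-19*-20 - -39*25)=1355; twice the area = |5663| = 5663; area = 5663/2; answer 5663/2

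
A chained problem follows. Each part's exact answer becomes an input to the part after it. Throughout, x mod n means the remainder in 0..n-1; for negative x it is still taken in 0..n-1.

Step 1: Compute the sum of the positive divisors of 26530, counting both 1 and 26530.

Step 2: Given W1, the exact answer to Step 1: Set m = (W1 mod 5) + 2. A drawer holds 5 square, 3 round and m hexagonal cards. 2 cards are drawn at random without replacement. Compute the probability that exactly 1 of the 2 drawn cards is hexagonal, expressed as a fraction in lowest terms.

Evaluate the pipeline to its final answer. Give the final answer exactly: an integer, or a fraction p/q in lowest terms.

16/45

Step 1: 26530 = 2 * 5 * 7 * 379; sigma = (1 + 2) * (1 + 5) * (1 + 7) * (1 + 379) = 3 * 6 * 8 * 380 = 54720; answer 54720
Step 2: W1 = 54720; m = 2; total draws C(10,2) = 45; favorable C(2,1)*C(8,1) = 16; P = 16/45; answer 16/45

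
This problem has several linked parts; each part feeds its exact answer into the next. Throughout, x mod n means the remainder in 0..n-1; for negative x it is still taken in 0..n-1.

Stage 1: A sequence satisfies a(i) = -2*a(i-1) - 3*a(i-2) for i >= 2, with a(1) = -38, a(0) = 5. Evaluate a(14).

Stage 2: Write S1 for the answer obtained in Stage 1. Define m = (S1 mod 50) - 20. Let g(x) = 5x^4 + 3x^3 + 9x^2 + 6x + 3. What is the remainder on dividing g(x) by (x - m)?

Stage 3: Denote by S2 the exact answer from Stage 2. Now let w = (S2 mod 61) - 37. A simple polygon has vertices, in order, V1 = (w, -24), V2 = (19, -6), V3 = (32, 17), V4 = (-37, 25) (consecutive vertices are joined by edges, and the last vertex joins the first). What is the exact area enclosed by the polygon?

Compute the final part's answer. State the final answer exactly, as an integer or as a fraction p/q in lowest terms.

Stage 1: a(2) = -2*(-38) - 3*(5) = 61; iterating: a(2)=61, a(3)=-8, a(4)=-167, a(5)=358, a(6)=-215, a(7)=-644, a(8)=1933, a(9)=-1934, a(10)=-1931, a(11)=9664, a(12)=-13535, a(13)=-1922, a(14)=44449; answer 44449
Stage 2: S1 = 44449; m = 29; remainder = value at the root: 5*(29)^4 + 3*(29)^3 + 9*(29)^2 + 6*(29)^1 + 3 = (3536405) + (73167) + (7569) + (174) + (3) = 3617318; answer 3617318
Stage 3: S2 = 3617318; w = -19; cross terms: (-19*-6 - 19*-24)=570, (19*17 - 32*-6)=515, (32*25 - -37*17)=1429, (-37*-24 - -19*25)=1363; twice the area = |3877| = 3877; area = 3877/2; answer 3877/2

3877/2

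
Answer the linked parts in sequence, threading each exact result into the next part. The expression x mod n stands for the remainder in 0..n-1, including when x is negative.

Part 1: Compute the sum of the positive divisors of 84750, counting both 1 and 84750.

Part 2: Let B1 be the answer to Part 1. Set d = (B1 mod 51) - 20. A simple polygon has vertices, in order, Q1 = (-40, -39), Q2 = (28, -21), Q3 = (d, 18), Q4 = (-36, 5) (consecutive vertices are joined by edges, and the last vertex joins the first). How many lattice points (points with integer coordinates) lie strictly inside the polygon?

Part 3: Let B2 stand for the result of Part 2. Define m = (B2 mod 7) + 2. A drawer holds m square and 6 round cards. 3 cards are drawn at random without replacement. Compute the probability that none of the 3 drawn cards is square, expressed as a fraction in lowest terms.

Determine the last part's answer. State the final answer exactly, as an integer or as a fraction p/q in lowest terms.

10/143

Part 1: 84750 = 2 * 3 * 5^3 * 113; sigma = (1 + 2) * (1 + 3) * (1 + 5 + 25 + 125) * (1 + 113) = 3 * 4 * 156 * 114 = 213408; answer 213408
Part 2: B1 = 213408; d = 4; cross terms: (-40*-21 - 28*-39)=1932, (28*18 - 4*-21)=588, (4*5 - -36*18)=668, (-36*-39 - -40*5)=1604; twice the area = |4792| = 4792; area = 2396; boundary points = 2 + 3 + 1 + 4 = 10; strictly interior points = area - boundary/2 + 1 = 2392; answer 2392
Part 3: B2 = 2392; m = 7; total draws C(13,3) = 286; favorable C(6,3) = 20; P = 10/143; answer 10/143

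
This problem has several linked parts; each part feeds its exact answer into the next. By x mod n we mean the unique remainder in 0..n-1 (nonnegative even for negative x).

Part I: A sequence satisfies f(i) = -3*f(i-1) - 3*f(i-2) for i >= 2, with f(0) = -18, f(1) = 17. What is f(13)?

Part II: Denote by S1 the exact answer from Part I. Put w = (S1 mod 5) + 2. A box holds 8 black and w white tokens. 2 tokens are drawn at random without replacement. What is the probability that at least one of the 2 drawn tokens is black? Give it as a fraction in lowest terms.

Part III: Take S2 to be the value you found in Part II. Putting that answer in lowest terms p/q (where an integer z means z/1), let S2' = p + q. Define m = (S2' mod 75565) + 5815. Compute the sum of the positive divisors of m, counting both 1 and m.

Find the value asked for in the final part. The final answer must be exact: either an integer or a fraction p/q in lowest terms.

12264

Part I: f(2) = -3*(17) - 3*(-18) = 3; iterating: f(2)=3, f(3)=-60, f(4)=171, f(5)=-333, f(6)=486, f(7)=-459, f(8)=-81, f(9)=1620, f(10)=-4617, f(11)=8991, f(12)=-13122, f(13)=12393; answer 12393
Part II: S1 = 12393; w = 5; total draws C(13,2) = 78; complement C(5,2) = 10; favorable 78 - 10 = 68; P = 34/39; answer 34/39
Part III: S2 = 34/39; threaded value p + q = 73; m = 5888; 5888 = 2^8 * 23; sigma = (1 + 2 + 4 + 8 + 16 + 32 + 64 + 128 + 256) * (1 + 23) = 511 * 24 = 12264; answer 12264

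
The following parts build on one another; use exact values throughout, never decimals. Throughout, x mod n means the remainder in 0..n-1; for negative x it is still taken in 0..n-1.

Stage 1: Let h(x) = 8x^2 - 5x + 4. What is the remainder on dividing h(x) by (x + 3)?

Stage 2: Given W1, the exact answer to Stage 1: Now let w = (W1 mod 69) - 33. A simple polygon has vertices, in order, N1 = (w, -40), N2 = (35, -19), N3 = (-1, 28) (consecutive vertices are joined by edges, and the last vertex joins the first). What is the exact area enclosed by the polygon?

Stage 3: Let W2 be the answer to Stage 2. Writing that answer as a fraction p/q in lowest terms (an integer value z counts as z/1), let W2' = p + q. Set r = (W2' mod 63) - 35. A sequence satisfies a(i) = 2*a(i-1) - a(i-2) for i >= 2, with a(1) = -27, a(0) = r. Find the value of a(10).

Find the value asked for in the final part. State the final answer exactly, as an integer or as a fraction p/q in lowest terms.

-54

Stage 1: remainder = value at the root: 8*(-3)^2 - 5*(-3)^1 + 4 = (72) + (15) + (4) = 91; answer 91
Stage 2: W1 = 91; w = -11; cross terms: (-11*-19 - 35*-40)=1609, (35*28 - -1*-19)=961, (-1*-40 - -11*28)=348; twice the area = |2918| = 2918; area = 1459; answer 1459
Stage 3: W2 = 1459; threaded value p + q = 1460; r = -24; a(2) = 2*(-27) - 1*(-24) = -30; iterating: a(2)=-30, a(3)=-33, a(4)=-36, a(5)=-39, a(6)=-42, a(7)=-45, a(8)=-48, a(9)=-51, a(10)=-54; answer -54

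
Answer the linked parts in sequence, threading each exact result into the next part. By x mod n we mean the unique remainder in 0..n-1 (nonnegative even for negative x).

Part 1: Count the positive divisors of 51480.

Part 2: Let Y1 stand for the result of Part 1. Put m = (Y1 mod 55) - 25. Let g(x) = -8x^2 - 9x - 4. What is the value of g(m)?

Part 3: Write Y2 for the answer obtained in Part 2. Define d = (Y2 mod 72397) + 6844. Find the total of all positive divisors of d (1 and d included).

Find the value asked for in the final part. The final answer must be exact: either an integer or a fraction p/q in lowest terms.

Part 1: 51480 = 2^3 * 3^2 * 5 * 11 * 13; number of divisors = (3+1) * (2+1) * (1+1) * (1+1) * (1+1) = 96; answer 96
Part 2: Y1 = 96; m = 16; -8*(16)^2 - 9*(16)^1 - 4 = (-2048) + (-144) + (-4) = -2196; answer -2196
Part 3: Y2 = -2196; d = 77045; 77045 = 5 * 19 * 811; sigma = (1 + 5) * (1 + 19) * (1 + 811) = 6 * 20 * 812 = 97440; answer 97440

97440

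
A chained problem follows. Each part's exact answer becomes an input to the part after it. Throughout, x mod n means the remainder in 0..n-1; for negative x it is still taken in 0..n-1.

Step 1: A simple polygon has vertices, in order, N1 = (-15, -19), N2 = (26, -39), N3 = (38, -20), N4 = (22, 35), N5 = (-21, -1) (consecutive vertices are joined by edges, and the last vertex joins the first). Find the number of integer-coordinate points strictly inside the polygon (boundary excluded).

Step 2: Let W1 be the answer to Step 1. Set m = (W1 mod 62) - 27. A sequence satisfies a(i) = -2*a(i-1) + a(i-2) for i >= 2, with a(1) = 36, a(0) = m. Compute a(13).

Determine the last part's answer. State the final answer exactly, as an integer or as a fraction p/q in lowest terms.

Step 1: cross terms: (-15*-39 - 26*-19)=1079, (26*-20 - 38*-39)=962, (38*35 - 22*-20)=1770, (22*-1 - -21*35)=713, (-21*-19 - -15*-1)=384; twice the area = |4908| = 4908; area = 2454; boundary points = 1 + 1 + 1 + 1 + 6 = 10; strictly interior points = area - boundary/2 + 1 = 2450; answer 2450
Step 2: W1 = 2450; m = 5; a(2) = -2*(36) + 1*(5) = -67; iterating: a(2)=-67, a(3)=170, a(4)=-407, a(5)=984, a(6)=-2375, a(7)=5734, a(8)=-13843, a(9)=33420, a(10)=-80683, a(11)=194786, a(12)=-470255, a(13)=1135296; answer 1135296

1135296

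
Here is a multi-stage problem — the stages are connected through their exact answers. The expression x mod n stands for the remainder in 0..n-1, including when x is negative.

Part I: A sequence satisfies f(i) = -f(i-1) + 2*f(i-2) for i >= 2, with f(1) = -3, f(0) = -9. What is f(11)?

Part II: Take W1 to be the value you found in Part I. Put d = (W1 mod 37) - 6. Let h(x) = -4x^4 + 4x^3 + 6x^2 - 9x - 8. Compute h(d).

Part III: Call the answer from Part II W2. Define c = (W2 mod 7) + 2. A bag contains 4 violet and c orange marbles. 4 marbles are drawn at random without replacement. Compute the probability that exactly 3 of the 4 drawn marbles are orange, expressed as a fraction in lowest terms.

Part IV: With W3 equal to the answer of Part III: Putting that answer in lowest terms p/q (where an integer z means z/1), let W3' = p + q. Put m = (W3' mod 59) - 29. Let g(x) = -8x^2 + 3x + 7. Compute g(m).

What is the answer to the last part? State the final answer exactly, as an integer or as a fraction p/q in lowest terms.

Part I: f(2) = -1*(-3) + 2*(-9) = -15; iterating: f(2)=-15, f(3)=9, f(4)=-39, f(5)=57, f(6)=-135, f(7)=249, f(8)=-519, f(9)=1017, f(10)=-2055, f(11)=4089; answer 4089
Part II: W1 = 4089; d = 13; -4*(13)^4 + 4*(13)^3 + 6*(13)^2 - 9*(13)^1 - 8 = (-114244) + (8788) + (1014) + (-117) + (-8) = -104567; answer -104567
Part III: W2 = -104567; c = 8; total draws C(12,4) = 495; favorable C(8,3)*C(4,1) = 224; P = 224/495; answer 224/495
Part IV: W3 = 224/495; threaded value p + q = 719; m = -18; -8*(-18)^2 + 3*(-18)^1 + 7 = (-2592) + (-54) + (7) = -2639; answer -2639

-2639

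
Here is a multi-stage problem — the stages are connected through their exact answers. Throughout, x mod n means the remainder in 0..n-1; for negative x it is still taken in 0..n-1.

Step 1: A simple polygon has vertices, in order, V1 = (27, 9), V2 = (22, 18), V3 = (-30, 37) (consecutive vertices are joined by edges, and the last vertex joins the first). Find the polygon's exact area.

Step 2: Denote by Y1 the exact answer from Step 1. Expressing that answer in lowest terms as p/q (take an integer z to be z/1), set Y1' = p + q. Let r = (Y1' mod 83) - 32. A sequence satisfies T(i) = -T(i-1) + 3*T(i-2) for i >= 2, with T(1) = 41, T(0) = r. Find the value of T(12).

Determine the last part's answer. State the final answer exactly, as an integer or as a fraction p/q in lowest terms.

-164021

Step 1: cross terms: (27*18 - 22*9)=288, (22*37 - -30*18)=1354, (-30*9 - 27*37)=-1269; twice the area = |373| = 373; area = 373/2; answer 373/2
Step 2: Y1 = 373/2; threaded value p + q = 375; r = 11; T(2) = -1*(41) + 3*(11) = -8; iterating: T(2)=-8, T(3)=131, T(4)=-155, T(5)=548, T(6)=-1013, T(7)=2657, T(8)=-5696, T(9)=13667, T(10)=-30755, T(11)=71756, T(12)=-164021; answer -164021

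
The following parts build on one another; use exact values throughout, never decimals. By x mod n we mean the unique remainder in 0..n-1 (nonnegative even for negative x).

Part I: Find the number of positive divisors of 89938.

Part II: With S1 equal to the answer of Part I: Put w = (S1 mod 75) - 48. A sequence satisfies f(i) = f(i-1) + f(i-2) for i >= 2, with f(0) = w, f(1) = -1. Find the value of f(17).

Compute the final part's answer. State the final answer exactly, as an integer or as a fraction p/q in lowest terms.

Part I: 89938 = 2 * 193 * 233; number of divisors = (1+1) * (1+1) * (1+1) = 8; answer 8
Part II: S1 = 8; w = -40; f(2) = 1*(-1) + 1*(-40) = -41; iterating: f(2)=-41, f(3)=-42, f(4)=-83, f(5)=-125, f(6)=-208, f(7)=-333, f(8)=-541, f(9)=-874, f(10)=-1415, f(11)=-2289, f(12)=-3704, f(13)=-5993, f(14)=-9697, f(15)=-15690, f(16)=-25387, f(17)=-41077; answer -41077

-41077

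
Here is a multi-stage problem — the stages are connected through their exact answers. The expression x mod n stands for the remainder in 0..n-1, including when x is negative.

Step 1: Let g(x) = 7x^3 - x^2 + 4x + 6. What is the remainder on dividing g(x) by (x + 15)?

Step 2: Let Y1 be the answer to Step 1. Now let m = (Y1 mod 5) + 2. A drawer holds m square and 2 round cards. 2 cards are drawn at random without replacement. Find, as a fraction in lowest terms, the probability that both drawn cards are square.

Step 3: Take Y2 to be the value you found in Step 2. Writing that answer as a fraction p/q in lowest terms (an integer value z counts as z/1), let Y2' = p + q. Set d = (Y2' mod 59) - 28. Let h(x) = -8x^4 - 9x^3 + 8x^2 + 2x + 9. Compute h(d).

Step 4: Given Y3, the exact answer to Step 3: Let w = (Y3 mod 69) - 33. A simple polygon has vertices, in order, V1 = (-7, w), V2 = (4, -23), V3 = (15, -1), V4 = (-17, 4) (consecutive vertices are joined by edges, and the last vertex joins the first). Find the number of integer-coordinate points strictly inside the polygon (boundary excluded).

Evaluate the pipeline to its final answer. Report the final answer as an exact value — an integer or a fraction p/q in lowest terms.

Step 1: remainder = value at the root: 7*(-15)^3 - 1*(-15)^2 + 4*(-15)^1 + 6 = (-23625) + (-225) + (-60) + (6) = -23904; answer -23904
Step 2: Y1 = -23904; m = 3; total draws C(5,2) = 10; favorable C(3,2) = 3; P = 3/10; answer 3/10
Step 3: Y2 = 3/10; threaded value p + q = 13; d = -15; -8*(-15)^4 - 9*(-15)^3 + 8*(-15)^2 + 2*(-15)^1 + 9 = (-405000) + (30375) + (1800) + (-30) + (9) = -372846; answer -372846
Step 4: Y3 = -372846; w = -3; cross terms: (-7*-23 - 4*-3)=173, (4*-1 - 15*-23)=341, (15*4 - -17*-1)=43, (-17*-3 - -7*4)=79; twice the area = |636| = 636; area = 318; boundary points = 1 + 11 + 1 + 1 = 14; strictly interior points = area - boundary/2 + 1 = 312; answer 312

312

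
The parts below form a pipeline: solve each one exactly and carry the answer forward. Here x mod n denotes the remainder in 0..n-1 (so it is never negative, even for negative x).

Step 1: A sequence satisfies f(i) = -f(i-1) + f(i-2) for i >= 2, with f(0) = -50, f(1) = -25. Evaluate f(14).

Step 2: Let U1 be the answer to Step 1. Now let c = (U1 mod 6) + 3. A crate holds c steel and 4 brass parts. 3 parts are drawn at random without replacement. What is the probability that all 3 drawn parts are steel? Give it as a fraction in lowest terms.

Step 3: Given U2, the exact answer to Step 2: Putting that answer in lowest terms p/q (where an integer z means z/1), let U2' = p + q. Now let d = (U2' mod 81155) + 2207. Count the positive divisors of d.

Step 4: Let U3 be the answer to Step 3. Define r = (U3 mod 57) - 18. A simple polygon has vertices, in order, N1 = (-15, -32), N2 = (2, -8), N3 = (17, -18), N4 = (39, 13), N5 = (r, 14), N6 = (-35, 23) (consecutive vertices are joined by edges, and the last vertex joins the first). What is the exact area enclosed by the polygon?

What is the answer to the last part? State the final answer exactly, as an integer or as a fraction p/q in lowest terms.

Step 1: f(2) = -1*(-25) + 1*(-50) = -25; iterating: f(2)=-25, f(3)=0, f(4)=-25, f(5)=25, f(6)=-50, f(7)=75, f(8)=-125, f(9)=200, f(10)=-325, f(11)=525, f(12)=-850, f(13)=1375, f(14)=-2225; answer -2225
Step 2: U1 = -2225; c = 4; total draws C(8,3) = 56; favorable C(4,3) = 4; P = 1/14; answer 1/14
Step 3: U2 = 1/14; threaded value p + q = 15; d = 2222; 2222 = 2 * 11 * 101; number of divisors = (1+1) * (1+1) * (1+1) = 8; answer 8
Step 4: U3 = 8; r = -10; cross terms: (-15*-8 - 2*-32)=184, (2*-18 - 17*-8)=100, (17*13 - 39*-18)=923, (39*14 - -10*13)=676, (-10*23 - -35*14)=260, (-35*-32 - -15*23)=1465; twice the area = |3608| = 3608; area = 1804; answer 1804

1804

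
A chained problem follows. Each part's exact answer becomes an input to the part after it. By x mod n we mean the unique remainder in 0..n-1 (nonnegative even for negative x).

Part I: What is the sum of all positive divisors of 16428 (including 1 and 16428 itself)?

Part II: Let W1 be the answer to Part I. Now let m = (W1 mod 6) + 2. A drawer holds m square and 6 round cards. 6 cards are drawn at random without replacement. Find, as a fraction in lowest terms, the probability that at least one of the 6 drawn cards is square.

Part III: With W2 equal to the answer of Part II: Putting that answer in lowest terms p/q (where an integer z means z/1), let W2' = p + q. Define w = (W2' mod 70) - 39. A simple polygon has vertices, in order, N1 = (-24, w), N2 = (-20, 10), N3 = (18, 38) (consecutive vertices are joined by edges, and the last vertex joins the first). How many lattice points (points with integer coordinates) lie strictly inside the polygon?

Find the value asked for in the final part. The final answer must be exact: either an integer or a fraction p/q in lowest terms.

168

Part I: 16428 = 2^2 * 3 * 37^2; sigma = (1 + 2 + 4) * (1 + 3) * (1 + 37 + 1369) = 7 * 4 * 1407 = 39396; answer 39396
Part II: W1 = 39396; m = 2; total draws C(8,6) = 28; complement C(6,6) = 1; favorable 28 - 1 = 27; P = 27/28; answer 27/28
Part III: W2 = 27/28; threaded value p + q = 55; w = 16; cross terms: (-24*10 - -20*16)=80, (-20*38 - 18*10)=-940, (18*16 - -24*38)=1200; twice the area = |340| = 340; area = 170; boundary points = 2 + 2 + 2 = 6; strictly interior points = area - boundary/2 + 1 = 168; answer 168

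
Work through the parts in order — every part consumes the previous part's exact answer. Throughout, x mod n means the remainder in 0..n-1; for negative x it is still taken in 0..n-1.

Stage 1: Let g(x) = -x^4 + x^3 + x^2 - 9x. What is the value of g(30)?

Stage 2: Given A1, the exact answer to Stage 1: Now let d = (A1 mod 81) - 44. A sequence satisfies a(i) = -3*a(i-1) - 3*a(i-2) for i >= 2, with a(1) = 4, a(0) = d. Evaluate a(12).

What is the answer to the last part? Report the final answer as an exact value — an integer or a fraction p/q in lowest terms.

Stage 1: -1*(30)^4 + 1*(30)^3 + 1*(30)^2 - 9*(30)^1 = (-810000) + (27000) + (900) + (-270) = -782370; answer -782370
Stage 2: A1 = -782370; d = -35; a(2) = -3*(4) - 3*(-35) = 93; iterating: a(2)=93, a(3)=-291, a(4)=594, a(5)=-909, a(6)=945, a(7)=-108, a(8)=-2511, a(9)=7857, a(10)=-16038, a(11)=24543, a(12)=-25515; answer -25515

-25515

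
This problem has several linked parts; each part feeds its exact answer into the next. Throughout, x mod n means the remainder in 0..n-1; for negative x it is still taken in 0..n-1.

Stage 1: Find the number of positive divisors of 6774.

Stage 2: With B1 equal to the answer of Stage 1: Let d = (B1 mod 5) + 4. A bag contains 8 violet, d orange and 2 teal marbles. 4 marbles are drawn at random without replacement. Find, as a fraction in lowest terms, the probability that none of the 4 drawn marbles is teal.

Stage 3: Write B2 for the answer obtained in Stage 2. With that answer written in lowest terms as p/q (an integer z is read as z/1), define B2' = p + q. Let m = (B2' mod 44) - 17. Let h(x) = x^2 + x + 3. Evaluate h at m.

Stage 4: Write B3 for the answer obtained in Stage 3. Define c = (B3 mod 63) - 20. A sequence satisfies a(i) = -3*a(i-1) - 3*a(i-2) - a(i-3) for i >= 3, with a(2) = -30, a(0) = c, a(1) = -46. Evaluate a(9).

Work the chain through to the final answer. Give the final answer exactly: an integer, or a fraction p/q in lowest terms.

Stage 1: 6774 = 2 * 3 * 1129; number of divisors = (1+1) * (1+1) * (1+1) = 8; answer 8
Stage 2: B1 = 8; d = 7; total draws C(17,4) = 2380; favorable C(15,4) = 1365; P = 39/68; answer 39/68
Stage 3: B2 = 39/68; threaded value p + q = 107; m = 2; 1*(2)^2 + 1*(2)^1 + 3 = (4) + (2) + (3) = 9; answer 9
Stage 4: B3 = 9; c = -11; a(3) = -3*(-30) - 3*(-46) - 1*(-11) = 239; iterating: a(3)=239, a(4)=-581, a(5)=1056, a(6)=-1664, a(7)=2405, a(8)=-3279, a(9)=4286; answer 4286

4286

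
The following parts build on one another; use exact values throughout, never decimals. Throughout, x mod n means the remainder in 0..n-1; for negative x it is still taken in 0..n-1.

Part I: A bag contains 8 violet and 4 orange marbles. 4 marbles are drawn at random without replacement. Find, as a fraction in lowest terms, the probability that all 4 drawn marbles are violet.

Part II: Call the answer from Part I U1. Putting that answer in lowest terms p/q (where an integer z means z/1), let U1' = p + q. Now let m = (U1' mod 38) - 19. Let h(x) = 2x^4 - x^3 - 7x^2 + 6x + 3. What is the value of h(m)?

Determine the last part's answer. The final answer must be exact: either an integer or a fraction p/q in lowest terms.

Part I: total draws C(12,4) = 495; favorable C(8,4) = 70; P = 14/99; answer 14/99
Part II: U1 = 14/99; threaded value p + q = 113; m = 18; 2*(18)^4 - 1*(18)^3 - 7*(18)^2 + 6*(18)^1 + 3 = (209952) + (-5832) + (-2268) + (108) + (3) = 201963; answer 201963

201963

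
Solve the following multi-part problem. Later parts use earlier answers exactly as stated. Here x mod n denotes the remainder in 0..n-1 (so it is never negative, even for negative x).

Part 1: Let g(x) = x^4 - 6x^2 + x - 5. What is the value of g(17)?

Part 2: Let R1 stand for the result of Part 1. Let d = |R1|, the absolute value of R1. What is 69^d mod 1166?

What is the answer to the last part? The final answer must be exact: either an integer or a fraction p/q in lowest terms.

15

Part 1: 1*(17)^4 - 6*(17)^2 + 1*(17)^1 - 5 = (83521) + (-1734) + (17) + (-5) = 81799; answer 81799
Part 2: R1 = 81799; d = 81799; squarings mod 1166: 69^1=69, 69^2=97, 69^4=81, 69^8=731, 69^16=333, 69^32=119, 69^64=169, 69^128=577, 69^256=619, 69^512=713, 69^1024=1159, 69^2048=49, 69^4096=69, 69^8192=97, 69^16384=81, 69^32768=731, 69^65536=333; 69^81799 = 69^1 * 69^2 * 69^4 * 69^128 * 69^256 * 69^512 * 69^1024 * 69^2048 * 69^4096 * 69^8192 * 69^65536 = 15 (mod 1166); answer 15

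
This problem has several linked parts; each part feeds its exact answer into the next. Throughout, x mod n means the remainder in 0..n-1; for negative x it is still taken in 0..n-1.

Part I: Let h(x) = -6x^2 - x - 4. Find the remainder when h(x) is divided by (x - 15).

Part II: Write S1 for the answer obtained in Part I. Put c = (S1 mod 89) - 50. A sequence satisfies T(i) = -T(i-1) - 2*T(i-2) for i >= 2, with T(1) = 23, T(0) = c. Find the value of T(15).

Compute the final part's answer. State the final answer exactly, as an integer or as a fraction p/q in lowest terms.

Part I: remainder = value at the root: -6*(15)^2 - 1*(15)^1 - 4 = (-1350) + (-15) + (-4) = -1369; answer -1369
Part II: S1 = -1369; c = 5; T(2) = -1*(23) - 2*(5) = -33; iterating: T(2)=-33, T(3)=-13, T(4)=79, T(5)=-53, T(6)=-105, T(7)=211, T(8)=-1, T(9)=-421, T(10)=423, T(11)=419, T(12)=-1265, T(13)=427, T(14)=2103, T(15)=-2957; answer -2957

-2957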